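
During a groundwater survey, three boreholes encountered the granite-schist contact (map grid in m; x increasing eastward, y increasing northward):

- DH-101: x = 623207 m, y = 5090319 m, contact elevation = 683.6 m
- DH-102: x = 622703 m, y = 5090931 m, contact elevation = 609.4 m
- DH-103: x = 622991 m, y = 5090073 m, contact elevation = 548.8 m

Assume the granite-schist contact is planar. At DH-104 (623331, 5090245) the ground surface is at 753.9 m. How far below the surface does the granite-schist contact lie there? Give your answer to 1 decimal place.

Two edge vectors: DH-101→DH-102 = (-504, 612, -74.2), DH-101→DH-103 = (-216, -246, -134.8).
Normal n = (DH-101→DH-102) × (DH-101→DH-103) = (-100750.8, -51912, 256176).
So ∂z/∂x = −n_x/n_z = 0.393287427 and ∂z/∂y = −n_y/n_z = 0.202641934.
Intercept c from DH-101: 683.6 − 245099.48 − 1031512.09 = −1275927.96.
At (623331, 5090245): z_contact = 245148.25 + 1031497.09 − 1275927.96 = 717.37 m.
Depth below ground = 753.9 − 717.37 = 36.5 m.

36.5 m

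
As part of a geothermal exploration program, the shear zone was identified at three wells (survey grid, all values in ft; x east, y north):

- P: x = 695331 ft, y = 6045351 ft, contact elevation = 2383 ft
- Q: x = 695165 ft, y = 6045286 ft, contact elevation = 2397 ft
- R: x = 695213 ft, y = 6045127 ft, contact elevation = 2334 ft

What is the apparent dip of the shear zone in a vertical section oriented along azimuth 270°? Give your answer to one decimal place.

12.1°

Let the plane be z = a·x + b·y + c.
Q−P: −166a − 65b = 14;  R−P: −118a − 224b = −49.
Solving gives a = −0.21417, b = 0.33157.
Unit vector along 270° is (sin 270°, cos 270°) = (-1.0000, -0.0000).
Slope in that direction = a·(-1.0000) + b·(-0.0000) = 0.21417.
Apparent dip = arctan|0.21417| = 12.1° (true dip is 21.5°, so apparent ≤ true as expected).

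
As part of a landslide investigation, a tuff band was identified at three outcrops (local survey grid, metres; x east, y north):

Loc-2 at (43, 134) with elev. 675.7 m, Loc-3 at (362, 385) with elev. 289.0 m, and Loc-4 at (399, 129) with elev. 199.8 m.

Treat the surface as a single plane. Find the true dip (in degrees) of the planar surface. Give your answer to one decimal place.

Two edge vectors: Loc-2→Loc-3 = (319, 251, -386.7), Loc-2→Loc-4 = (356, -5, -475.9).
Normal n = (Loc-2→Loc-3) × (Loc-2→Loc-4) = (-121384.4, 14146.9, -90951).
So ∂z/∂x = −n_x/n_z = −1.33461 and ∂z/∂y = −n_y/n_z = 0.15554.
Gradient magnitude |∇z| = √(a² + b²) = √(1.78119 + 0.02419) = 1.34365.
True dip = arctan(1.34365) = 53.3°, dipping toward E (azimuth ≈ 097°).

53.3°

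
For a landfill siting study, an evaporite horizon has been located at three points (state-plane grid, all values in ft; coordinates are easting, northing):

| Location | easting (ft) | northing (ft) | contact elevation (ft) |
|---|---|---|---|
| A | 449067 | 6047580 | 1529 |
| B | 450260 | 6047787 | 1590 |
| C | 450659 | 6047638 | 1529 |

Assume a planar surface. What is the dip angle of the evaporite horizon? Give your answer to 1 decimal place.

20.5°

Two edge vectors: A→B = (1193, 207, 61), A→C = (1592, 58, 0).
Normal n = (A→B) × (A→C) = (-3538, 97112, -260350).
So ∂z/∂easting = −n_x/n_z = −0.01359 and ∂z/∂northing = −n_y/n_z = 0.37301.
Gradient magnitude |∇z| = √(a² + b²) = √(0.00018 + 0.13913) = 0.37325.
True dip = arctan(0.37325) = 20.5°, dipping toward S (azimuth ≈ 178°).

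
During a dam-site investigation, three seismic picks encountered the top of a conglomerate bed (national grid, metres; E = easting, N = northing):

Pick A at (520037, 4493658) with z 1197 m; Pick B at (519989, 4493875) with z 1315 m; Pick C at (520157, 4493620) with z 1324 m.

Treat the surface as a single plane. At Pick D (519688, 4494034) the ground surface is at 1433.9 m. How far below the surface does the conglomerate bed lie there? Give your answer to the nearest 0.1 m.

384.2 m

Two edge vectors: Pick A→Pick B = (-48, 217, 118), Pick A→Pick C = (120, -38, 127).
Normal n = (Pick A→Pick B) × (Pick A→Pick C) = (32043, 20256, -24216).
So ∂z/∂E = −n_x/n_z = 1.323216056 and ∂z/∂N = −n_y/n_z = 0.836471754.
Intercept c from Pick A: 1197 − 688121.31 − 3758817.99 = −4445742.30.
At (519688, 4494034): z_contact = 687659.51 + 3759132.50 − 4445742.30 = 1049.71 m.
Depth below ground = 1433.9 − 1049.71 = 384.2 m.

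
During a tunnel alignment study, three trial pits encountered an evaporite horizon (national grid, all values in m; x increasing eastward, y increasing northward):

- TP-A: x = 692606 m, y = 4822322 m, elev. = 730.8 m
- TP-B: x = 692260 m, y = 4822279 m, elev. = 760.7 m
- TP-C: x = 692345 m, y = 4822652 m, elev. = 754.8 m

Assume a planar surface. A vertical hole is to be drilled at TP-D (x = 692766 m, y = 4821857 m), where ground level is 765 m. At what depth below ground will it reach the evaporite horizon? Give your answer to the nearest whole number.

50 m

Two edge vectors: TP-A→TP-B = (-346, -43, 29.9), TP-A→TP-C = (-261, 330, 24).
Normal n = (TP-A→TP-B) × (TP-A→TP-C) = (-10899, 500.1, -125403).
So ∂z/∂x = −n_x/n_z = −0.08691180 and ∂z/∂y = −n_y/n_z = 0.00398794.
Intercept c from TP-A: 730.8 + 60195.63 − 19231.14 = 41695.29.
At (692766, 4821857): z_contact = −60209.5 + 19229.3 + 41695.29 = 715.0 m.
Depth below ground = 765 − 715.0 = 50 m.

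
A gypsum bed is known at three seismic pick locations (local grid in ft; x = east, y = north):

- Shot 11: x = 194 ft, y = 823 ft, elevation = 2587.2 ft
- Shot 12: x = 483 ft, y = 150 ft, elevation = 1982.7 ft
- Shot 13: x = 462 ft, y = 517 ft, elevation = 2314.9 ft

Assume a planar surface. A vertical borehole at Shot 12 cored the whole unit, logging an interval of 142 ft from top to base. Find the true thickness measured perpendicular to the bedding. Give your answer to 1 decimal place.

105.2 ft

Let the plane be z = a·x + b·y + c.
Shot 12−Shot 11: 289a − 673b = −604.5;  Shot 13−Shot 11: 268a − 306b = −272.3.
Solving gives a = 0.01870, b = 0.90625.
|∇z| = √(a²+b²) = 0.90644, so dip δ = arctan(0.90644) = 42.19°.
True thickness = vertical thickness × cos δ = 142 × cos 42.19° = 105.2 ft.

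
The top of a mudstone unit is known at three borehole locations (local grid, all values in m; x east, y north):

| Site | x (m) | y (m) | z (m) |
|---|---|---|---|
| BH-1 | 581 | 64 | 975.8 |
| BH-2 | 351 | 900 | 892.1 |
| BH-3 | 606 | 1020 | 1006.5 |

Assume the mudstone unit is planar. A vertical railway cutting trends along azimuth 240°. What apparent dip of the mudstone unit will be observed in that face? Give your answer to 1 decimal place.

21.3°

Let the plane be z = a·x + b·y + c.
BH-2−BH-1: −230a + 836b = −83.7;  BH-3−BH-1: 25a + 956b = 30.7.
Solving gives a = 0.43892, b = 0.02064.
Unit vector along 240° is (sin 240°, cos 240°) = (-0.8660, -0.5000).
Slope in that direction = a·(-0.8660) + b·(-0.5000) = −0.39043.
Apparent dip = arctan|0.39043| = 21.3° (true dip is 23.7°, so apparent ≤ true as expected).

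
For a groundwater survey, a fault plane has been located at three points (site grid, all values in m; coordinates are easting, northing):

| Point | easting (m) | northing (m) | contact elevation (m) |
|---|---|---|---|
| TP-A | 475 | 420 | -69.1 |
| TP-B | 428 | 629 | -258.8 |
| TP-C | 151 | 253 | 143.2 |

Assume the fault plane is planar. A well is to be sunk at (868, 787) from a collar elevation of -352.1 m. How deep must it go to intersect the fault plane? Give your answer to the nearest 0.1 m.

Two edge vectors: TP-A→TP-B = (-47, 209, -189.7), TP-A→TP-C = (-324, -167, 212.3).
Normal n = (TP-A→TP-B) × (TP-A→TP-C) = (12690.8, 71440.9, 75565).
So ∂z/∂easting = −n_x/n_z = −0.16795 and ∂z/∂northing = −n_y/n_z = −0.94542.
Intercept c from TP-A: -69.1 + 79.77 + 397.08 = 407.75.
At (868, 787): z_contact = −145.78 − 744.05 + 407.75 = -482.07 m.
Depth below ground = -352.1 − (-482.07) = 130.0 m.

130.0 m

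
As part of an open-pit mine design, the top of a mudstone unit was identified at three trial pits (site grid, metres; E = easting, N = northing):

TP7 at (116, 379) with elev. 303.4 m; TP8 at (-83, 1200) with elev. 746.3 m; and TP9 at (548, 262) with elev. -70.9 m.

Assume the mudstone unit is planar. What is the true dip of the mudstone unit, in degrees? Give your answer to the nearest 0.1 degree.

Let the plane be z = a·E + b·N + c.
TP8−TP7: −199a + 821b = 442.9;  TP9−TP7: 432a − 117b = −374.3.
Solving gives a = −0.77094, b = 0.35260.
Gradient magnitude |∇z| = √(a² + b²) = √(0.59435 + 0.12433) = 0.84775.
True dip = arctan(0.84775) = 40.3°, dipping toward ESE (azimuth ≈ 115°).

40.3°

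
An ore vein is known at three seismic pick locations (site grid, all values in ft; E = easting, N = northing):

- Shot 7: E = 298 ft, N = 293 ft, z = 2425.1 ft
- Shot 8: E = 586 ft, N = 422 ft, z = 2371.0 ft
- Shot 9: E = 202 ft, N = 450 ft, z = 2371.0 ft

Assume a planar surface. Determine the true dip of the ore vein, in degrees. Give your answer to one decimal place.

19.9°

Let the plane be z = a·E + b·N + c.
Shot 8−Shot 7: 288a + 129b = −54.1;  Shot 9−Shot 7: −96a + 157b = −54.1.
Solving gives a = −0.02630, b = −0.36067.
Gradient magnitude |∇z| = √(a² + b²) = √(0.00069 + 0.13008) = 0.36162.
True dip = arctan(0.36162) = 19.9°, dipping toward N (azimuth ≈ 004°).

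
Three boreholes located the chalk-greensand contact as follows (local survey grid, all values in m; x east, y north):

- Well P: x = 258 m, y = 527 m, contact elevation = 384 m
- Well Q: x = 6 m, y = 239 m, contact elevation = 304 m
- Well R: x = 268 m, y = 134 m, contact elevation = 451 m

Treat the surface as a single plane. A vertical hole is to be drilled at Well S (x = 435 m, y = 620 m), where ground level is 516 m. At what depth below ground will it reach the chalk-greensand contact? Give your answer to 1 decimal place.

58.6 m

Let the plane be z = a·x + b·y + c.
Well Q−Well P: −252a − 288b = −80;  Well R−Well P: 10a − 393b = 67.
Solving gives a = 0.49782, b = −0.15782.
Then c = 384 − a·258 − b·527 = 338.73.
At (435, 620): z_contact = 216.55 − 97.85 + 338.73 = 457.44 m.
Depth below ground = 516 − 457.44 = 58.6 m.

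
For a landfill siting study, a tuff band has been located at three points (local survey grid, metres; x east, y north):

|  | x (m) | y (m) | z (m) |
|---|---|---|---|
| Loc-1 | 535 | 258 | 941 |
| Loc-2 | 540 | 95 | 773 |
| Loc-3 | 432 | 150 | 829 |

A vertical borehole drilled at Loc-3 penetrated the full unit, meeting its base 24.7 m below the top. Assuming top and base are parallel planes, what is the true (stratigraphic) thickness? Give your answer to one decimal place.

Two edge vectors: Loc-1→Loc-2 = (5, -163, -168), Loc-1→Loc-3 = (-103, -108, -112).
Normal n = (Loc-1→Loc-2) × (Loc-1→Loc-3) = (112, 17864, -17329).
So ∂z/∂x = −n_x/n_z = 0.00646 and ∂z/∂y = −n_y/n_z = 1.03087.
|∇z| = √(a²+b²) = 1.03089, so dip δ = arctan(1.03089) = 45.87°.
True thickness = vertical thickness × cos δ = 24.7 × cos 45.87° = 17.2 m.

17.2 m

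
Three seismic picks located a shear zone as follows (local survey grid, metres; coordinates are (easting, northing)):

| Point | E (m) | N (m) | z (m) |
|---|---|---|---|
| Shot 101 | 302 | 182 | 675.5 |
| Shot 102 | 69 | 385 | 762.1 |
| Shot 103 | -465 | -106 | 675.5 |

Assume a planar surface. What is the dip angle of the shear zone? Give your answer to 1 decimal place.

17.7°

Two edge vectors: Shot 101→Shot 102 = (-233, 203, 86.6), Shot 101→Shot 103 = (-767, -288, 0).
Normal n = (Shot 101→Shot 102) × (Shot 101→Shot 103) = (24940.8, -66422.2, 222805).
So ∂z/∂E = −n_x/n_z = −0.11194 and ∂z/∂N = −n_y/n_z = 0.29812.
Gradient magnitude |∇z| = √(a² + b²) = √(0.01253 + 0.08887) = 0.31844.
True dip = arctan(0.31844) = 17.7°, dipping toward SSE (azimuth ≈ 159°).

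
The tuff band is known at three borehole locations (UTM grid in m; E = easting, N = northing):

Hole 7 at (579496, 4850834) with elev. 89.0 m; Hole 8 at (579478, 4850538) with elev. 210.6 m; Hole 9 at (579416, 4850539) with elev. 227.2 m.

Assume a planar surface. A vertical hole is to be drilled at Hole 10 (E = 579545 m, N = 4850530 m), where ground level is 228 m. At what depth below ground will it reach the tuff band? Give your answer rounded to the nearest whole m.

33 m

Let the plane be z = a·E + b·N + c.
Hole 8−Hole 7: −18a − 296b = 121.6;  Hole 9−Hole 7: −80a − 295b = 138.2.
Solving gives a = −0.27409907, b = −0.39414262.
Then c = 89 − a·579496 − b·4850834 = 2070848.76.
At (579545, 4850530): z_contact = −158852.7 − 1911800.6 + 2070848.76 = 195.4 m.
Depth below ground = 228 − 195.4 = 33 m.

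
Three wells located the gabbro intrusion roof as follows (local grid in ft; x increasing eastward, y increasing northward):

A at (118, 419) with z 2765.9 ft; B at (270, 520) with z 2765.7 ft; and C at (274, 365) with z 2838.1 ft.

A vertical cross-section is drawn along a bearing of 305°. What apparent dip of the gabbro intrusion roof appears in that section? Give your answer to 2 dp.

Two edge vectors: A→B = (152, 101, -0.2), A→C = (156, -54, 72.2).
Normal n = (A→B) × (A→C) = (7281.4, -11005.6, -23964).
So ∂z/∂x = −n_x/n_z = 0.30385 and ∂z/∂y = −n_y/n_z = −0.45926.
Unit vector along 305° is (sin 305°, cos 305°) = (-0.8192, 0.5736).
Slope in that direction = a·(-0.8192) + b·(0.5736) = −0.51232.
Apparent dip = arctan|0.51232| = 27.13° (true dip is 28.8°, so apparent ≤ true as expected).

27.13°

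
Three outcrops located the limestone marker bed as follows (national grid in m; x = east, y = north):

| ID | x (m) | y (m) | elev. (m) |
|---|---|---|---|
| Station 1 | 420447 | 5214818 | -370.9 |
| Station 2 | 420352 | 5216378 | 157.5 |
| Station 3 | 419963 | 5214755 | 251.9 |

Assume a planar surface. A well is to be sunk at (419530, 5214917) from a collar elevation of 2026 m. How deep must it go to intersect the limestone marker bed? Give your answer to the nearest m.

Two edge vectors: Station 1→Station 2 = (-95, 1560, 528.4), Station 1→Station 3 = (-484, -63, 622.8).
Normal n = (Station 1→Station 2) × (Station 1→Station 3) = (1004857.2, -196579.6, 761025).
So ∂z/∂x = −n_x/n_z = −1.32039972 and ∂z/∂y = −n_y/n_z = 0.25830899.
Intercept c from Station 1: -370.9 + 555158.10 − 1347034.38 = −792247.17.
At (419530, 5214917): z_contact = −553947.3 + 1347059.9 − 792247.17 = 865.5 m.
Depth below ground = 2026 − 865.5 = 1161 m.

1161 m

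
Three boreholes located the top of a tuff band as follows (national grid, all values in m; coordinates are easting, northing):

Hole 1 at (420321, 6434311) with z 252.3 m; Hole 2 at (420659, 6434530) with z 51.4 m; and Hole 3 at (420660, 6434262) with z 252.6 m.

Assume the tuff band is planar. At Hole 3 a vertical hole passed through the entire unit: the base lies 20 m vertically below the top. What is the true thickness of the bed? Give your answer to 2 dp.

15.93 m

Two edge vectors: Hole 1→Hole 2 = (338, 219, -200.9), Hole 1→Hole 3 = (339, -49, 0.3).
Normal n = (Hole 1→Hole 2) × (Hole 1→Hole 3) = (-9778.4, -68206.5, -90803).
So ∂z/∂easting = −n_x/n_z = −0.10769 and ∂z/∂northing = −n_y/n_z = −0.75115.
|∇z| = √(a²+b²) = 0.75883, so dip δ = arctan(0.75883) = 37.19°.
True thickness = vertical thickness × cos δ = 20 × cos 37.19° = 15.93 m.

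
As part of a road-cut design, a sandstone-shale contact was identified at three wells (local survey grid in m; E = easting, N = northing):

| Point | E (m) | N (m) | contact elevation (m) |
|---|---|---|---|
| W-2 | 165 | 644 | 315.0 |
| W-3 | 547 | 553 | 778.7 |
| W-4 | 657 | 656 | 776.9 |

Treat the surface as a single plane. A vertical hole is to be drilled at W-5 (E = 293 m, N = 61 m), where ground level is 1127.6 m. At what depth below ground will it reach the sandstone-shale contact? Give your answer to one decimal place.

Let the plane be z = a·E + b·N + c.
W-3−W-2: 382a − 91b = 463.7;  W-4−W-2: 492a + 12b = 461.9.
Solving gives a = 0.96437, b = −1.04738.
Then c = 315 − a·165 − b·644 = 830.39.
At (293, 61): z_contact = 282.56 − 63.89 + 830.39 = 1049.06 m.
Depth below ground = 1127.6 − 1049.06 = 78.5 m.

78.5 m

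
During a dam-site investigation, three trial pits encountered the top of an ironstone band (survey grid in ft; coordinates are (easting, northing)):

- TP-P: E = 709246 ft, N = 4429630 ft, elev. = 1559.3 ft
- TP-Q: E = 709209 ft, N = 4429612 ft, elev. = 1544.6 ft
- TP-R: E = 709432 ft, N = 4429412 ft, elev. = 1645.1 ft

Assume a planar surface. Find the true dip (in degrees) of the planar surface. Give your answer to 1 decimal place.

Two edge vectors: TP-P→TP-Q = (-37, -18, -14.7), TP-P→TP-R = (186, -218, 85.8).
Normal n = (TP-P→TP-Q) × (TP-P→TP-R) = (-4749, 440.4, 11414).
So ∂z/∂E = −n_x/n_z = 0.41607 and ∂z/∂N = −n_y/n_z = −0.03858.
Gradient magnitude |∇z| = √(a² + b²) = √(0.17311 + 0.00149) = 0.41785.
True dip = arctan(0.41785) = 22.7°, dipping toward W (azimuth ≈ 275°).

22.7°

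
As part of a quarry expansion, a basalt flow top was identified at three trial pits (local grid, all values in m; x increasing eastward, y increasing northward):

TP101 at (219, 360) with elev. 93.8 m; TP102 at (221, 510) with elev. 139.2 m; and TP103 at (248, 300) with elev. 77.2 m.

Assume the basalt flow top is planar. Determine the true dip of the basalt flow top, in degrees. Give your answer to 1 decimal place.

Two edge vectors: TP101→TP102 = (2, 150, 45.4), TP101→TP103 = (29, -60, -16.6).
Normal n = (TP101→TP102) × (TP101→TP103) = (234, 1349.8, -4470).
So ∂z/∂x = −n_x/n_z = 0.05235 and ∂z/∂y = −n_y/n_z = 0.30197.
Gradient magnitude |∇z| = √(a² + b²) = √(0.00274 + 0.09119) = 0.30647.
True dip = arctan(0.30647) = 17.0°, dipping toward S (azimuth ≈ 190°).

17.0°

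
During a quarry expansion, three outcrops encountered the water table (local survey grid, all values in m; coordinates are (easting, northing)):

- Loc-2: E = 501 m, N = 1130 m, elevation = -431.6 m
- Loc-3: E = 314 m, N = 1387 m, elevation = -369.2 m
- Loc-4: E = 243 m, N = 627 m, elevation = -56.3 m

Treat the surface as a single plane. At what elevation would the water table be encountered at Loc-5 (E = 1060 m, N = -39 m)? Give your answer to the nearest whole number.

-483 m

Two edge vectors: Loc-2→Loc-3 = (-187, 257, 62.4), Loc-2→Loc-4 = (-258, -503, 375.3).
Normal n = (Loc-2→Loc-3) × (Loc-2→Loc-4) = (127839.3, 54081.9, 160367).
So ∂z/∂E = −n_x/n_z = −0.79717 and ∂z/∂N = −n_y/n_z = −0.33724.
Intercept c from Loc-2: -431.6 + 399.38 + 381.08 = 348.86.
At (1060, -39): z = −845.0 + 13.2 + 348.86 = -483.0 m.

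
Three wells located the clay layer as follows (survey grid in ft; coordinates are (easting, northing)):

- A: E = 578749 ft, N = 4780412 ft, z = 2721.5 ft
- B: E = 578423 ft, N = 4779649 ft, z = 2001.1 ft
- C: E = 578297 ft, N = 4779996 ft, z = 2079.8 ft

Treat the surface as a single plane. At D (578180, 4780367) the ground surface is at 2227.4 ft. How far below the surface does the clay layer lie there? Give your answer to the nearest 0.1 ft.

47.4 ft

Two edge vectors: A→B = (-326, -763, -720.4), A→C = (-452, -416, -641.7).
Normal n = (A→B) × (A→C) = (189930.7, 116426.6, -209260).
So ∂z/∂E = −n_x/n_z = 0.907630221 and ∂z/∂N = −n_y/n_z = 0.556372933.
Intercept c from A: 2721.5 − 525290.08 − 2659691.85 = −3182260.43.
At (578180, 4780367): z_contact = 524773.64 + 2659666.81 − 3182260.43 = 2180.02 ft.
Depth below ground = 2227.4 − 2180.02 = 47.4 ft.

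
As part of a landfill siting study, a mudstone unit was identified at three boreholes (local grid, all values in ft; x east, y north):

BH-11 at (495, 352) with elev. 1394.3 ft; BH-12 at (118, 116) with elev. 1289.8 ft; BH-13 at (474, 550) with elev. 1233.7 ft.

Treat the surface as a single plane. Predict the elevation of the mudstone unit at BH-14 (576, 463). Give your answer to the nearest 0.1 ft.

1372.6 ft

Two edge vectors: BH-11→BH-12 = (-377, -236, -104.5), BH-11→BH-13 = (-21, 198, -160.6).
Normal n = (BH-11→BH-12) × (BH-11→BH-13) = (58592.6, -58351.7, -79602).
So ∂z/∂x = −n_x/n_z = 0.73607 and ∂z/∂y = −n_y/n_z = −0.73304.
Intercept c from BH-11: 1394.3 − 364.35 + 258.03 = 1287.98.
At (576, 463): z = 424.0 − 339.4 + 1287.98 = 1372.6 ft.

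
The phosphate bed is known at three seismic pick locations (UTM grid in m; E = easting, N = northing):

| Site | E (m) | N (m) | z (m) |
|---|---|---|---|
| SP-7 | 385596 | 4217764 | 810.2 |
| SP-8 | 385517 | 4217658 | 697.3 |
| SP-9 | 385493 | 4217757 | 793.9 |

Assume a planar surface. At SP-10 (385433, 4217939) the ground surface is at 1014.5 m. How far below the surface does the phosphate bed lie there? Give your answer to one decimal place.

Let the plane be z = a·E + b·N + c.
SP-8−SP-7: −79a − 106b = −112.9;  SP-9−SP-7: −103a − 7b = −16.3.
Solving gives a = 0.090448625, b = 0.997684515.
Then c = 810.2 − a·385596 − b·4217764 = −4242064.26.
At (385433, 4217939): z_contact = 34861.88 + 4208172.43 − 4242064.26 = 970.05 m.
Depth below ground = 1014.5 − 970.05 = 44.4 m.

44.4 m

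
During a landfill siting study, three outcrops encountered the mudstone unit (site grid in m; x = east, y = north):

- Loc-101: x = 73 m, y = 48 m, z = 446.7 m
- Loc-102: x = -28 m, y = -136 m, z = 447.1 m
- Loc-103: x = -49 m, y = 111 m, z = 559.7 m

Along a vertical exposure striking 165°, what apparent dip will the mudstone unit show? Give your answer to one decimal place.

Let the plane be z = a·x + b·y + c.
Loc-102−Loc-101: −101a − 184b = 0.4;  Loc-103−Loc-101: −122a + 63b = 113.
Solving gives a = −0.72254, b = 0.39444.
Unit vector along 165° is (sin 165°, cos 165°) = (0.2588, -0.9659).
Slope in that direction = a·(0.2588) + b·(-0.9659) = −0.56801.
Apparent dip = arctan|0.56801| = 29.6° (true dip is 39.5°, so apparent ≤ true as expected).

29.6°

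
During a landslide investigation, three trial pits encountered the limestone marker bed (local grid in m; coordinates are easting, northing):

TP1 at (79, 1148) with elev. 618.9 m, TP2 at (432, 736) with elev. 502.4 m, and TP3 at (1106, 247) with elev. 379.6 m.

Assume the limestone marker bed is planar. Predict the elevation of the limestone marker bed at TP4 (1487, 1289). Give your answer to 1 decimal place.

Let the plane be z = a·easting + b·northing + c.
TP2−TP1: 353a − 412b = −116.5;  TP3−TP1: 1027a − 901b = −239.3.
Solving gives a = 0.060672, b = 0.334751.
Then c = 618.9 − a·79 − b·1148 = 229.81.
At (1487, 1289): z = 90.2 + 431.5 + 229.81 = 751.5 m.

751.5 m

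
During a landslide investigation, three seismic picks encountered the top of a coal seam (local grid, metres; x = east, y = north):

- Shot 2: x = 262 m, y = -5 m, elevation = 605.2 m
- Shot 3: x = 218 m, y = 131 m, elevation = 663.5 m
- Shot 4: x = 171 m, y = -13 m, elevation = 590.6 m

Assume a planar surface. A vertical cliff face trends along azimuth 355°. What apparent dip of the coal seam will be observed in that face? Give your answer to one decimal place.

24.5°

Two edge vectors: Shot 2→Shot 3 = (-44, 136, 58.3), Shot 2→Shot 4 = (-91, -8, -14.6).
Normal n = (Shot 2→Shot 3) × (Shot 2→Shot 4) = (-1519.2, -5947.7, 12728).
So ∂z/∂x = −n_x/n_z = 0.11936 and ∂z/∂y = −n_y/n_z = 0.46729.
Unit vector along 355° is (sin 355°, cos 355°) = (-0.0872, 0.9962).
Slope in that direction = a·(-0.0872) + b·(0.9962) = 0.45511.
Apparent dip = arctan|0.45511| = 24.5° (true dip is 25.7°, so apparent ≤ true as expected).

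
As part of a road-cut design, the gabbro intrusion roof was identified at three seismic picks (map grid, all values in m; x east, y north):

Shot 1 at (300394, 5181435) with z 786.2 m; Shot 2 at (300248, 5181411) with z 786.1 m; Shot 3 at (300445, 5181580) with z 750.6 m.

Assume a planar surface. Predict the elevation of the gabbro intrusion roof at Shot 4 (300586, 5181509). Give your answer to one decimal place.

775.3 m

Let the plane be z = a·x + b·y + c.
Shot 2−Shot 1: −146a − 24b = −0.1;  Shot 3−Shot 1: 51a + 145b = −35.6.
Solving gives a = 0.043562619, b = −0.260839266.
Then c = 786.2 − a·300394 − b·5181435 = 1339221.95.
At (300586, 5181509): z = 13094.3 − 1351541.0 + 1339221.95 = 775.3 m.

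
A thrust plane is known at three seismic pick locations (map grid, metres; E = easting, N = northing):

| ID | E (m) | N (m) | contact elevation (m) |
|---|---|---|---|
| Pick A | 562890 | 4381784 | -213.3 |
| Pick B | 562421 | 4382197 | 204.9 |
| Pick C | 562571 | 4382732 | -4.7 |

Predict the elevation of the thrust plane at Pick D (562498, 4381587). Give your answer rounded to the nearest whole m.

Let the plane be z = a·E + b·N + c.
Pick B−Pick A: −469a + 413b = 418.2;  Pick C−Pick A: −319a + 948b = 208.6.
Solving gives a = −0.99180733, b = −0.11369888.
Then c = -213.3 − a·562890 − b·4381784 = 1056269.06.
At (562498, 4381587): z = −557889.6 − 498181.5 + 1056269.06 = 197.9 m.

198 m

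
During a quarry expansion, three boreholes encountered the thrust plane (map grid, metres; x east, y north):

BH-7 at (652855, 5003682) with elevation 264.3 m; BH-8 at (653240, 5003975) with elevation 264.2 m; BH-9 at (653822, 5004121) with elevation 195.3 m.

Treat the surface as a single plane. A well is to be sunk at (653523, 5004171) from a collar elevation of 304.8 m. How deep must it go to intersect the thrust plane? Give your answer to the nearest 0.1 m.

45.2 m

Two edge vectors: BH-7→BH-8 = (385, 293, -0.1), BH-7→BH-9 = (967, 439, -69).
Normal n = (BH-7→BH-8) × (BH-7→BH-9) = (-20173.1, 26468.3, -114316).
So ∂z/∂x = −n_x/n_z = −0.176467861 and ∂z/∂y = −n_y/n_z = 0.231536268.
Intercept c from BH-7: 264.3 + 115207.93 − 1158533.86 = −1043061.63.
At (653523, 5004171): z_contact = −115325.81 + 1158647.08 − 1043061.63 = 259.64 m.
Depth below ground = 304.8 − 259.64 = 45.2 m.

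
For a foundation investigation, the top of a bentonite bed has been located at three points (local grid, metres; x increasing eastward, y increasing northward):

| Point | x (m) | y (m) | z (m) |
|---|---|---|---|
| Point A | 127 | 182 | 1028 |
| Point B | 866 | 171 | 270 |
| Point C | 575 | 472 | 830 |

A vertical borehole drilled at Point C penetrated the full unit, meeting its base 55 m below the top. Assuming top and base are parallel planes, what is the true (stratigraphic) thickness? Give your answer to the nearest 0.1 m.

32.9 m

Two edge vectors: Point A→Point B = (739, -11, -758), Point A→Point C = (448, 290, -198).
Normal n = (Point A→Point B) × (Point A→Point C) = (221998, -193262, 219238).
So ∂z/∂x = −n_x/n_z = −1.01259 and ∂z/∂y = −n_y/n_z = 0.88152.
|∇z| = √(a²+b²) = 1.34254, so dip δ = arctan(1.34254) = 53.32°.
True thickness = vertical thickness × cos δ = 55 × cos 53.32° = 32.9 m.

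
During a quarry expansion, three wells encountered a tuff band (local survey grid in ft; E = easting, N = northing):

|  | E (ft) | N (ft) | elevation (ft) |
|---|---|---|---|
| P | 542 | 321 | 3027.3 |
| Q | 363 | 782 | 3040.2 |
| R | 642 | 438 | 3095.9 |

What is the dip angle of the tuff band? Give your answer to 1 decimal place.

Two edge vectors: P→Q = (-179, 461, 12.9), P→R = (100, 117, 68.6).
Normal n = (P→Q) × (P→R) = (30115.3, 13569.4, -67043).
So ∂z/∂E = −n_x/n_z = 0.44919 and ∂z/∂N = −n_y/n_z = 0.20240.
Gradient magnitude |∇z| = √(a² + b²) = √(0.20178 + 0.04097) = 0.49269.
True dip = arctan(0.49269) = 26.2°, dipping toward WSW (azimuth ≈ 246°).

26.2°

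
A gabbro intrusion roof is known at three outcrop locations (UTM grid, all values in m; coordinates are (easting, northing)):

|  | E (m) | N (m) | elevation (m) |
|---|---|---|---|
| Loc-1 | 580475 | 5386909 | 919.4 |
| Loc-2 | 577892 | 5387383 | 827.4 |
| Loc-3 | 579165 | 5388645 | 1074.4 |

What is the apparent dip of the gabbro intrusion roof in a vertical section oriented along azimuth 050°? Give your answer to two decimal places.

Let the plane be z = a·E + b·N + c.
Loc-2−Loc-1: −2583a + 474b = −92;  Loc-3−Loc-1: −1310a + 1736b = 155.
Solving gives a = 0.06036, b = 0.13483.
Unit vector along 050° is (sin 50°, cos 50°) = (0.7660, 0.6428).
Slope in that direction = a·(0.7660) + b·(0.6428) = 0.13291.
Apparent dip = arctan|0.13291| = 7.57° (true dip is 8.4°, so apparent ≤ true as expected).

7.57°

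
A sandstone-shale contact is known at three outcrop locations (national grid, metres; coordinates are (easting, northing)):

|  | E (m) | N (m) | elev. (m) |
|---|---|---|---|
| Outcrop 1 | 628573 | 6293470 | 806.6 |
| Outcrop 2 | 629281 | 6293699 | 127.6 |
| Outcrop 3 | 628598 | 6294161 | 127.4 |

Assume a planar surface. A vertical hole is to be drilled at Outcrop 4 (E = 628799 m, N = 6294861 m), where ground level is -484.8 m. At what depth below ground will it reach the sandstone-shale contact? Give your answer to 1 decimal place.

Let the plane be z = a·E + b·N + c.
Outcrop 2−Outcrop 1: 708a + 229b = −679;  Outcrop 3−Outcrop 1: 25a + 691b = −679.2.
Solving gives a = −0.648707867, b = −0.959453406.
Then c = 806.6 − a·628573 − b·6293470 = 6446858.08.
At (628799, 6294861): z_contact = −407906.86 − 6039625.82 + 6446858.08 = -674.61 m.
Depth below ground = -484.8 − (-674.61) = 189.8 m.

189.8 m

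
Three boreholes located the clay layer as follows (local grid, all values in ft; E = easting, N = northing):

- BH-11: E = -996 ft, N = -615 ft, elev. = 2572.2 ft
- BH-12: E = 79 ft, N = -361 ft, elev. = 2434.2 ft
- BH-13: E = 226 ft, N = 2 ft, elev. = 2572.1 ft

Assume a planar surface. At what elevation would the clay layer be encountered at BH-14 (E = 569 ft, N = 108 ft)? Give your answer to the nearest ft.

Let the plane be z = a·E + b·N + c.
BH-12−BH-11: 1075a + 254b = −138;  BH-13−BH-11: 1222a + 617b = −0.1.
Solving gives a = −0.24121, b = 0.47757.
Then c = 2572.2 − a·-996 − b·-615 = 2625.66.
At (569, 108): z = −137.2 + 51.6 + 2625.66 = 2540.0 ft.

2540 ft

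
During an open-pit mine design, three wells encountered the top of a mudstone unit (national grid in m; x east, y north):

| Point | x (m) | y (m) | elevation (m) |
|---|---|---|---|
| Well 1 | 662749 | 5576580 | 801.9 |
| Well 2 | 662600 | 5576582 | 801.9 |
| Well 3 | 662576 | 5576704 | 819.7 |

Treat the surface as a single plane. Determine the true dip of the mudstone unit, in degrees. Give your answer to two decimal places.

8.32°

Let the plane be z = a·x + b·y + c.
Well 2−Well 1: −149a + 2b = 0;  Well 3−Well 1: −173a + 124b = 17.8.
Solving gives a = 0.00196, b = 0.14629.
Gradient magnitude |∇z| = √(a² + b²) = √(0.00000 + 0.02140) = 0.14630.
True dip = arctan(0.14630) = 8.32°, dipping toward S (azimuth ≈ 181°).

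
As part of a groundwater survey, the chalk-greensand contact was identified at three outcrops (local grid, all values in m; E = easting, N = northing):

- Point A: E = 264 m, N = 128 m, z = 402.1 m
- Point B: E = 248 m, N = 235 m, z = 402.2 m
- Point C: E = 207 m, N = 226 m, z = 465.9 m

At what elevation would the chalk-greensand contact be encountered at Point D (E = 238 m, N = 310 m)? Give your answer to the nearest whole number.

400 m

Two edge vectors: Point A→Point B = (-16, 107, 0.1), Point A→Point C = (-57, 98, 63.8).
Normal n = (Point A→Point B) × (Point A→Point C) = (6816.8, 1015.1, 4531).
So ∂z/∂E = −n_x/n_z = −1.50448 and ∂z/∂N = −n_y/n_z = −0.22403.
Intercept c from Point A: 402.1 + 397.18 + 28.68 = 827.96.
At (238, 310): z = −358.1 − 69.5 + 827.96 = 400.4 m.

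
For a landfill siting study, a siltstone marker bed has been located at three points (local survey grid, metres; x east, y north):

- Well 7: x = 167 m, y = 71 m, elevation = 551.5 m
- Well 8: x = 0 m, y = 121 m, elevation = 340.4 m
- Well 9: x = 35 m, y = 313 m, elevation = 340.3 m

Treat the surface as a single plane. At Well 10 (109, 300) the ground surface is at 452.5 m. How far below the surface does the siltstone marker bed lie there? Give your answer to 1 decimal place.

20.7 m

Two edge vectors: Well 7→Well 8 = (-167, 50, -211.1), Well 7→Well 9 = (-132, 242, -211.2).
Normal n = (Well 7→Well 8) × (Well 7→Well 9) = (40526.2, -7405.2, -33814).
So ∂z/∂x = −n_x/n_z = 1.19850 and ∂z/∂y = −n_y/n_z = −0.21900.
Intercept c from Well 7: 551.5 − 200.15 + 15.55 = 366.90.
At (109, 300): z_contact = 130.64 − 65.70 + 366.90 = 431.84 m.
Depth below ground = 452.5 − 431.84 = 20.7 m.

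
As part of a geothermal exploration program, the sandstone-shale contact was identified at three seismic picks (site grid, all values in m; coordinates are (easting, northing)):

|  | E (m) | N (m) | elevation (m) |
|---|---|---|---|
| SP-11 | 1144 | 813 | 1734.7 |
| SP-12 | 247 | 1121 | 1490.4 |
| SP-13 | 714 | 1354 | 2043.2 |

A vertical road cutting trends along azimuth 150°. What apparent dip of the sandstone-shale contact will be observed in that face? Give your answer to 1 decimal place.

Two edge vectors: SP-11→SP-12 = (-897, 308, -244.3), SP-11→SP-13 = (-430, 541, 308.5).
Normal n = (SP-11→SP-12) × (SP-11→SP-13) = (227184.3, 381773.5, -352837).
So ∂z/∂E = −n_x/n_z = 0.64388 and ∂z/∂N = −n_y/n_z = 1.08201.
Unit vector along 150° is (sin 150°, cos 150°) = (0.5000, -0.8660).
Slope in that direction = a·(0.5000) + b·(-0.8660) = −0.61511.
Apparent dip = arctan|0.61511| = 31.6° (true dip is 51.5°, so apparent ≤ true as expected).

31.6°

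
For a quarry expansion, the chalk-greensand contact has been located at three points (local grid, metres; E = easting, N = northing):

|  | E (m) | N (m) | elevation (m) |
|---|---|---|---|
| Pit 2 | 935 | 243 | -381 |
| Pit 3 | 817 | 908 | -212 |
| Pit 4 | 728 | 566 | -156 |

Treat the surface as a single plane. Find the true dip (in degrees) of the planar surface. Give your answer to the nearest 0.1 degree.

Let the plane be z = a·E + b·N + c.
Pit 3−Pit 2: −118a + 665b = 169;  Pit 4−Pit 2: −207a + 323b = 225.
Solving gives a = −0.95476, b = 0.08472.
Gradient magnitude |∇z| = √(a² + b²) = √(0.91157 + 0.00718) = 0.95851.
True dip = arctan(0.95851) = 43.8°, dipping toward E (azimuth ≈ 095°).

43.8°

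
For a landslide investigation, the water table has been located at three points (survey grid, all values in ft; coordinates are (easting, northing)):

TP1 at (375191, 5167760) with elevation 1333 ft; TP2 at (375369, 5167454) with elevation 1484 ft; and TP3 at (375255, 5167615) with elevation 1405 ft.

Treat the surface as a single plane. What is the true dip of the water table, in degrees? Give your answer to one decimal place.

Two edge vectors: TP1→TP2 = (178, -306, 151), TP1→TP3 = (64, -145, 72).
Normal n = (TP1→TP2) × (TP1→TP3) = (-137, -3152, -6226).
So ∂z/∂E = −n_x/n_z = −0.02200 and ∂z/∂N = −n_y/n_z = −0.50626.
Gradient magnitude |∇z| = √(a² + b²) = √(0.00048 + 0.25630) = 0.50674.
True dip = arctan(0.50674) = 26.9°, dipping toward N (azimuth ≈ 002°).

26.9°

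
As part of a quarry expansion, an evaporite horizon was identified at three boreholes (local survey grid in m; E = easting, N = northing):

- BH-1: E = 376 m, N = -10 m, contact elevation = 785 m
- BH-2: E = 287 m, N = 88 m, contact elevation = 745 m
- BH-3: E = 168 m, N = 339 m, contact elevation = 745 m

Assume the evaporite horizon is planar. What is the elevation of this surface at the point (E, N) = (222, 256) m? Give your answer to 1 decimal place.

Two edge vectors: BH-1→BH-2 = (-89, 98, -40), BH-1→BH-3 = (-208, 349, -40).
Normal n = (BH-1→BH-2) × (BH-1→BH-3) = (10040, 4760, -10677).
So ∂z/∂E = −n_x/n_z = 0.94034 and ∂z/∂N = −n_y/n_z = 0.44582.
Intercept c from BH-1: 785 − 353.57 + 4.46 = 435.89.
At (222, 256): z = 208.8 + 114.1 + 435.89 = 758.8 m.

758.8 m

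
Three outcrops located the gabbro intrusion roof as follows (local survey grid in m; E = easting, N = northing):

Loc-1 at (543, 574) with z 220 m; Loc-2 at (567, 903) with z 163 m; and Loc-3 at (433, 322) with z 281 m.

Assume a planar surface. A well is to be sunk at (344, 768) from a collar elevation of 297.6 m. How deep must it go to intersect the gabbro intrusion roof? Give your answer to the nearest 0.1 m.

70.9 m

Let the plane be z = a·E + b·N + c.
Loc-2−Loc-1: 24a + 329b = −57;  Loc-3−Loc-1: −110a − 252b = 61.
Solving gives a = −0.18927, b = −0.15945.
Then c = 220 − a·543 − b·574 = 414.30.
At (344, 768): z_contact = −65.11 − 122.45 + 414.30 = 226.73 m.
Depth below ground = 297.6 − 226.73 = 70.9 m.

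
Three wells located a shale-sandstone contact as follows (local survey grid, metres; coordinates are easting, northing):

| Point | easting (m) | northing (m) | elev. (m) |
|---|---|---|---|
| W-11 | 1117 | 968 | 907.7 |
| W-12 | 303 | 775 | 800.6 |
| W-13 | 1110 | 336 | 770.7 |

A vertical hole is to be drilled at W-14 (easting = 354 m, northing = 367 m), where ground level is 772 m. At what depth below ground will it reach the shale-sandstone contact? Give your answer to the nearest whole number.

Two edge vectors: W-11→W-12 = (-814, -193, -107.1), W-11→W-13 = (-7, -632, -137).
Normal n = (W-11→W-12) × (W-11→W-13) = (-41246.2, -110768.3, 513097).
So ∂z/∂easting = −n_x/n_z = 0.08039 and ∂z/∂northing = −n_y/n_z = 0.21588.
Intercept c from W-11: 907.7 − 89.79 − 208.97 = 608.93.
At (354, 367): z_contact = 28.5 + 79.2 + 608.93 = 716.6 m.
Depth below ground = 772 − 716.6 = 55 m.

55 m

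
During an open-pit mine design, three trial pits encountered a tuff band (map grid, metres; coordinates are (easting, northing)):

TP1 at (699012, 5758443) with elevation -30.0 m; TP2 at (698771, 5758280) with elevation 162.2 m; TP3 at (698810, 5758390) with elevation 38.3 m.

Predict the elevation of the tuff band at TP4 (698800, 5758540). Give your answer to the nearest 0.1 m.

-127.7 m

Two edge vectors: TP1→TP2 = (-241, -163, 192.2), TP1→TP3 = (-202, -53, 68.3).
Normal n = (TP1→TP2) × (TP1→TP3) = (-946.3, -22364.1, -20153).
So ∂z/∂E = −n_x/n_z = −0.046955788 and ∂z/∂N = −n_y/n_z = −1.109715675.
Intercept c from TP1: -30 + 32822.66 + 6390234.46 = 6423027.12.
At (698800, 5758540): z = −32812.7 − 6390342.1 + 6423027.12 = -127.7 m.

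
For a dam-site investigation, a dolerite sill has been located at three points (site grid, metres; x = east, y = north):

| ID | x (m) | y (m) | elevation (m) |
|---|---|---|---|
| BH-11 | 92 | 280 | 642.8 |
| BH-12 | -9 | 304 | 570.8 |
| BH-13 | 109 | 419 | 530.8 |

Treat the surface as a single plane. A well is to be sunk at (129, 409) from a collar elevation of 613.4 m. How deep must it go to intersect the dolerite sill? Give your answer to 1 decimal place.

Two edge vectors: BH-11→BH-12 = (-101, 24, -72), BH-11→BH-13 = (17, 139, -112).
Normal n = (BH-11→BH-12) × (BH-11→BH-13) = (7320, -12536, -14447).
So ∂z/∂x = −n_x/n_z = 0.50668 and ∂z/∂y = −n_y/n_z = −0.86772.
Intercept c from BH-11: 642.8 − 46.61 + 242.96 = 839.15.
At (129, 409): z_contact = 65.36 − 354.90 + 839.15 = 549.61 m.
Depth below ground = 613.4 − 549.61 = 63.8 m.

63.8 m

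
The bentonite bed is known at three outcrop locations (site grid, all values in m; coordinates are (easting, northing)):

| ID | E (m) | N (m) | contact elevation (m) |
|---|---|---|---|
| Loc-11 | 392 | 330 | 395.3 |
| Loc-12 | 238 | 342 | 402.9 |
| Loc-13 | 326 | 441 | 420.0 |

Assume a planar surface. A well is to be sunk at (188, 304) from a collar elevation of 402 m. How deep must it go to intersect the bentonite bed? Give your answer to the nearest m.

5 m

Two edge vectors: Loc-11→Loc-12 = (-154, 12, 7.6), Loc-11→Loc-13 = (-66, 111, 24.7).
Normal n = (Loc-11→Loc-12) × (Loc-11→Loc-13) = (-547.2, 3302.2, -16302).
So ∂z/∂E = −n_x/n_z = −0.03357 and ∂z/∂N = −n_y/n_z = 0.20256.
Intercept c from Loc-11: 395.3 + 13.16 − 66.85 = 341.61.
At (188, 304): z_contact = −6.3 + 61.6 + 341.61 = 396.9 m.
Depth below ground = 402 − 396.9 = 5 m.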